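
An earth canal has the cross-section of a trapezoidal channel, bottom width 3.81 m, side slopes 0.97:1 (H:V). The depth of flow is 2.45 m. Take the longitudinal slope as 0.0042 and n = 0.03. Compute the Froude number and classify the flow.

With bottom width b = 3.81 m and side slope z = 0.97: A = (b + zy)y = (3.81 + 0.97×2.45)×2.45 = 15.16 m²; P = b + 2y√(1+z²) = 3.81 + 2×2.45×1.393 = 10.64 m.
Hydraulic radius R = A/P = 15.16/10.64 = 1.425 m.
V = (1/n) R^(2/3) √S = (1/0.03) × 1.425^(2/3) × √0.0042 = 2.736 m/s. Hydraulic depth D_h = A/T = 15.16/8.563 = 1.77 m.
Froude number Fr = V/√(g·D_h) = 2.736/√(9.81×1.77) = 0.656, which is less than 1, so the flow is subcritical.

subcritical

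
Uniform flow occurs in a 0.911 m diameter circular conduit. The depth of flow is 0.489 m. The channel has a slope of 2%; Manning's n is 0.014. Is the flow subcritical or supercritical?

For a circular section of diameter D = 0.911 m at depth y = 0.489 m, the central angle is θ = 2 arccos(1 − 2y/D) = 3.289 rad. Then A = (D²/8)(θ − sin θ) = 0.3564 m² and P = Dθ/2 = 1.498 m.
Hydraulic radius R = A/P = 0.3564/1.498 = 0.2379 m.
V = (1/n) R^(2/3) √S = (1/0.014) × 0.2379^(2/3) × √0.02 = 3.878 m/s. Hydraulic depth D_h = A/T = 0.3564/0.9085 = 0.3923 m.
Froude number Fr = V/√(g·D_h) = 3.878/√(9.81×0.3923) = 1.98, which is greater than 1, so the flow is supercritical.

supercritical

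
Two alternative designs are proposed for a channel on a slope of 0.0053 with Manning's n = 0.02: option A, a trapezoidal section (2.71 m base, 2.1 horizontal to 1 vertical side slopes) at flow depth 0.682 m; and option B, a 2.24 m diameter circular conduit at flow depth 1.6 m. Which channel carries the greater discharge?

channel B

Channel A: With bottom width b = 2.71 m and side slope z = 2.1: A = (b + zy)y = (2.71 + 2.1×0.682)×0.682 = 2.825 m²; P = b + 2y√(1+z²) = 2.71 + 2×0.682×2.326 = 5.883 m. Hydraulic radius R = A/P = 2.825/5.883 = 0.4802 m. Q_A = (1/0.02)·2.825·0.4802^(2/3)·√0.0053 = 6.306 m³/s.
Channel B: For a circular section of diameter D = 2.24 m at depth y = 1.6 m, the central angle is θ = 2 arccos(1 − 2y/D) = 4.027 rad. Then A = (D²/8)(θ − sin θ) = 3.012 m² and P = Dθ/2 = 4.511 m. Hydraulic radius R = A/P = 3.012/4.511 = 0.6677 m. Q_B = (1/0.02)·3.012·0.6677^(2/3)·√0.0053 = 8.375 m³/s.
Q_A = 6.306 m³/s vs Q_B = 8.375 m³/s, so channel B carries more.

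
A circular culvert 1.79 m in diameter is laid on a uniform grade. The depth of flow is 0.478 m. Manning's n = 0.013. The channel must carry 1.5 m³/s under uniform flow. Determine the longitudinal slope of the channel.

For a circular section of diameter D = 1.79 m at depth y = 0.478 m, the central angle is θ = 2 arccos(1 − 2y/D) = 2.172 rad. Then A = (D²/8)(θ − sin θ) = 0.5398 m² and P = Dθ/2 = 1.944 m.
Hydraulic radius R = A/P = 0.5398/1.944 = 0.2776 m.
From Manning's equation, S = [nQ / (1 A R^(2/3))]² = [0.013 × 1.5 / (1 × 0.5398 × 0.2776^(2/3))]² = 0.00721.

S = 0.00721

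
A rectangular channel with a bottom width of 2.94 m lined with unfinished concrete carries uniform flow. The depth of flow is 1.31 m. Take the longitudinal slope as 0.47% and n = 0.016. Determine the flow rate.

Q = 12.9 m³/s

Flow area A = b·y = 2.94 × 1.31 = 3.851 m². Wetted perimeter P = b + 2y = 2.94 + 2×1.31 = 5.56 m.
Hydraulic radius R = A/P = 3.851/5.56 = 0.6927 m.
Manning's equation: Q = (1/n) A R^(2/3) S^(1/2) = (1/0.016) × 3.851 × 0.6927^(2/3) × 0.0047^(1/2) = 12.9 m³/s.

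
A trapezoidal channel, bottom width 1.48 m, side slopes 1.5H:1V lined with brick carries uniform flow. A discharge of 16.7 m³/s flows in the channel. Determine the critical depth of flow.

y_c = 1.49 m

At critical depth, Q² T / (g A³) = 1, i.e. A³/T = Q²/g = 16.7²/9.81 = 28.43.
At y = 1.75 m: A³/T = 55.09 — high.
At y = 1.19 m: A³/T = 11.61 — low.
At y = 1.49 m: A³/T = 28.5 — ≈ 28.43.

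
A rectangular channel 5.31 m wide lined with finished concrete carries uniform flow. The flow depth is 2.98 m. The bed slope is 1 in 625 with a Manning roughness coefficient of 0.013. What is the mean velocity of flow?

Flow area A = b·y = 5.31 × 2.98 = 15.82 m². Wetted perimeter P = b + 2y = 5.31 + 2×2.98 = 11.27 m.
Hydraulic radius R = A/P = 15.82/11.27 = 1.404 m.
From Manning's equation, V = (1/n) R^(2/3) S^(1/2) = (1/0.013) × 1.404^(2/3) × 0.0016^(1/2) = 3.86 m/s.

V = 3.86 m/s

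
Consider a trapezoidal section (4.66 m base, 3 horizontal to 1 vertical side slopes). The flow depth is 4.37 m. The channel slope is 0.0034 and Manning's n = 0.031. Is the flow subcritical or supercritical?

With bottom width b = 4.66 m and side slope z = 3: A = (b + zy)y = (4.66 + 3×4.37)×4.37 = 77.65 m²; P = b + 2y√(1+z²) = 4.66 + 2×4.37×3.162 = 32.3 m.
Hydraulic radius R = A/P = 77.65/32.3 = 2.404 m.
V = (1/n) R^(2/3) √S = (1/0.031) × 2.404^(2/3) × √0.0034 = 3.376 m/s. Hydraulic depth D_h = A/T = 77.65/30.88 = 2.515 m.
Froude number Fr = V/√(g·D_h) = 3.376/√(9.81×2.515) = 0.68, which is less than 1, so the flow is subcritical.

subcritical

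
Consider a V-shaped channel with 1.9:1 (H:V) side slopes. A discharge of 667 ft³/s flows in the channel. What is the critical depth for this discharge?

At critical depth, Q² T / (g A³) = 1, i.e. A³/T = Q²/g = 667²/32.2 = 13820.
At y = 7.36 ft: A³/T = 38980 — high.
At y = 4.27 ft: A³/T = 2562 — low.
At y = 5.98 ft: A³/T = 13800 — ≈ 13820.

y_c = 5.98 ft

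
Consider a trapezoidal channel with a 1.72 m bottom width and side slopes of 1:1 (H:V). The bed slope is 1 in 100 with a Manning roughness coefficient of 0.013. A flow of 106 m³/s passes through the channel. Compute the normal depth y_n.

Manning's equation rearranged: A R^(2/3) = nQ / (1·√S) = 0.013 × 106 / (√0.01) = 13.78.
Trying y = 3.18 m: A R^(2/3) = 20 — too large.
Trying y = 2.68 m: A R^(2/3) = 13.81 — matches.

y_n = 2.68 m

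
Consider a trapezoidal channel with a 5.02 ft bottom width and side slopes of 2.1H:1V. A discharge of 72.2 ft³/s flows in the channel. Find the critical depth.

At critical depth, Q² T / (g A³) = 1, i.e. A³/T = Q²/g = 72.2²/32.2 = 161.9.
At y = 1.77 ft: A³/T = 297 — over.
At y = 1.5 ft: A³/T = 162.6 — ≈ 161.9.

y_c = 1.5 ft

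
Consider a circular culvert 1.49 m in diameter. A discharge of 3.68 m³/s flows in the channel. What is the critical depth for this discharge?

y_c = 1 m

At critical depth, Q² T / (g A³) = 1, i.e. A³/T = Q²/g = 3.68²/9.81 = 1.38.
Trying y = 1.16 m: A³/T = 2.497 — too large.
Trying y = 0.854 m: A³/T = 0.7493 — too small.
Trying y = 1 m: A³/T = 1.376 — matches.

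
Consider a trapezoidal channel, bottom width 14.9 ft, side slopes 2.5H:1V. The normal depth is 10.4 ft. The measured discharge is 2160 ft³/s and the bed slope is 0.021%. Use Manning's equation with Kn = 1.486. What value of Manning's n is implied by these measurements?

With bottom width b = 14.9 ft and side slope z = 2.5: A = (b + zy)y = (14.9 + 2.5×10.4)×10.4 = 425.4 ft²; P = b + 2y√(1+z²) = 14.9 + 2×10.4×2.693 = 70.91 ft.
Hydraulic radius R = A/P = 425.4/70.91 = 5.999 ft.
Rearranging Manning's equation: n = (1.486/Q) A R^(2/3) S^(1/2) = (1.486/2160) × 425.4 × 5.999^(2/3) × √0.00021 = 0.014.

n = 0.014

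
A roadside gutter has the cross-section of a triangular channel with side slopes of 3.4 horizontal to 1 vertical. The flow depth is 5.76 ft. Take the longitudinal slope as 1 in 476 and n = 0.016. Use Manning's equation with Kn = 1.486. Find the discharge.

For a triangular section with side slope z = 3.4: A = zy² = 3.4×5.76² = 112.8 ft²; P = 2y√(1+z²) = 2×5.76×3.544 = 40.83 ft.
Hydraulic radius R = A/P = 112.8/40.83 = 2.763 ft.
Manning's equation: Q = (1.486/n) A R^(2/3) S^(1/2) = (1.486/0.016) × 112.8 × 2.763^(2/3) × 0.002101^(1/2) = 946 ft³/s.

Q = 946 ft³/s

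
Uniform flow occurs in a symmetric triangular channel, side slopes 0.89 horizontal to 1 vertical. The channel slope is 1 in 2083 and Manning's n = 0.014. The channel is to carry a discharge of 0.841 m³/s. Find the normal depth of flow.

y_n = 1.09 m

Manning's equation rearranged: A R^(2/3) = nQ / (1·√S) = 0.014 × 0.841 / (√0.0004801) = 0.5374.
Trying y = 1.35 m: A R^(2/3) = 0.9507 — high.
Trying y = 0.785 m: A R^(2/3) = 0.224 — low.
Trying y = 1.09 m: A R^(2/3) = 0.5374 — matches.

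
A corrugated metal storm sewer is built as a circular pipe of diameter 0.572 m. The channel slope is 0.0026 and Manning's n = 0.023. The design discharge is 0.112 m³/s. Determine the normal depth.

y_n = 0.359 m

Manning's equation rearranged: A R^(2/3) = nQ / (1·√S) = 0.023 × 0.112 / (√0.0026) = 0.05052.
Trying y = 0.274 m: A R^(2/3) = 0.03265 — low.
Trying y = 0.448 m: A R^(2/3) = 0.06722 — high.
Trying y = 0.359 m: A R^(2/3) = 0.05052 — ≈ 0.05052.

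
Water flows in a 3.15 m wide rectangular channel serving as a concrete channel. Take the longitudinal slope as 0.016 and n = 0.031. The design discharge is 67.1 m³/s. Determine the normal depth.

y_n = 4.68 m

Manning's equation rearranged: A R^(2/3) = nQ / (1·√S) = 0.031 × 67.1 / (√0.016) = 16.44.
Trying y = 3.28 m: A R^(2/3) = 10.77 — too small.
Trying y = 5.78 m: A R^(2/3) = 20.99 — too large.
Trying y = 4.68 m: A R^(2/3) = 16.45 — close enough.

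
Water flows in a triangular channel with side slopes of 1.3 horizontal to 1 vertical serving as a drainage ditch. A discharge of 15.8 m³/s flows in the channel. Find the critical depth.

y_c = 1.98 m

At critical depth, Q² T / (g A³) = 1, i.e. A³/T = Q²/g = 15.8²/9.81 = 25.45.
Try y = 1.43 m: A³/T = 5.053 — low.
Try y = 2.21 m: A³/T = 44.55 — high.
Try y = 1.98 m: A³/T = 25.71 — ≈ 25.45.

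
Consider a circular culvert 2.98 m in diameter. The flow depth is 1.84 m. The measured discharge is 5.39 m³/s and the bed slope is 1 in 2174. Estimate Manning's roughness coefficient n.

n = 0.016

For a circular section of diameter D = 2.98 m at depth y = 1.84 m, the central angle is θ = 2 arccos(1 − 2y/D) = 3.616 rad. Then A = (D²/8)(θ − sin θ) = 4.521 m² and P = Dθ/2 = 5.388 m.
Hydraulic radius R = A/P = 4.521/5.388 = 0.8391 m.
Rearranging Manning's equation: n = (1/Q) A R^(2/3) S^(1/2) = (1/5.39) × 4.521 × 0.8391^(2/3) × √0.00046 = 0.016.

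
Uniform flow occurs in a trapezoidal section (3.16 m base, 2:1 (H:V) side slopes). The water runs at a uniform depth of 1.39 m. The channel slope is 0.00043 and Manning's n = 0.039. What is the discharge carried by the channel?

With bottom width b = 3.16 m and side slope z = 2: A = (b + zy)y = (3.16 + 2×1.39)×1.39 = 8.257 m²; P = b + 2y√(1+z²) = 3.16 + 2×1.39×2.236 = 9.376 m.
Hydraulic radius R = A/P = 8.257/9.376 = 0.8806 m.
Manning's equation: Q = (1/n) A R^(2/3) S^(1/2) = (1/0.039) × 8.257 × 0.8806^(2/3) × 0.00043^(1/2) = 4.03 m³/s.

Q = 4.03 m³/s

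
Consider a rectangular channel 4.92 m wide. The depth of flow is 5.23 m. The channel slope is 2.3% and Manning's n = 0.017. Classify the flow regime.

Flow area A = b·y = 4.92 × 5.23 = 25.73 m². Wetted perimeter P = b + 2y = 4.92 + 2×5.23 = 15.38 m.
Hydraulic radius R = A/P = 25.73/15.38 = 1.673 m.
V = (1/n) R^(2/3) √S = (1/0.017) × 1.673^(2/3) × √0.023 = 12.57 m/s. Hydraulic depth D_h = A/T = 25.73/4.92 = 5.23 m.
Froude number Fr = V/√(g·D_h) = 12.57/√(9.81×5.23) = 1.76, which is greater than 1, so the flow is supercritical.

supercritical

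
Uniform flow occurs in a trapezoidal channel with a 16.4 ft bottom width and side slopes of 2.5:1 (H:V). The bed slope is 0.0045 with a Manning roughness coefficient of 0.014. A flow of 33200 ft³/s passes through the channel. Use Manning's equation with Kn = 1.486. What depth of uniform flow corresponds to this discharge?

Manning's equation rearranged: A R^(2/3) = nQ / (1.486·√S) = 0.014 × 33200 / (1.486 × √0.0045) = 4663.
Try y = 20.6 ft: A R^(2/3) = 6912 — high.
Try y = 12.3 ft: A R^(2/3) = 2126 — low.
Try y = 17.4 ft: A R^(2/3) = 4664 — ≈ 4663.

y_n = 17.4 ft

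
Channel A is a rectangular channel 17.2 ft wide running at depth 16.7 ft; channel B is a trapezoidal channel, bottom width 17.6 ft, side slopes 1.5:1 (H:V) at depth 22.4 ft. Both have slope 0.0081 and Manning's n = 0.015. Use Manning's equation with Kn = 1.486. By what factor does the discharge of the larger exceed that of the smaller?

Channel A: Flow area A = b·y = 17.2 × 16.7 = 287.2 ft². Wetted perimeter P = b + 2y = 17.2 + 2×16.7 = 50.6 ft. Hydraulic radius R = A/P = 287.2/50.6 = 5.677 ft. Q_A = (1.486/0.015)·287.2·5.677^(2/3)·√0.0081 = 8150 ft³/s.
Channel B: With bottom width b = 17.6 ft and side slope z = 1.5: A = (b + zy)y = (17.6 + 1.5×22.4)×22.4 = 1147 ft²; P = b + 2y√(1+z²) = 17.6 + 2×22.4×1.803 = 98.36 ft. Hydraulic radius R = A/P = 1147/98.36 = 11.66 ft. Q_B = (1.486/0.015)·1147·11.66^(2/3)·√0.0081 = 52580 ft³/s.
The larger discharge is 52580 ft³/s and the smaller is 8150 ft³/s; the ratio is 6.45.

6.45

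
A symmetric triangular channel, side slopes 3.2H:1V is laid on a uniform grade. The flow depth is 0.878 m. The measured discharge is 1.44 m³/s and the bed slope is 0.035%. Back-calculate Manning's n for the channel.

n = 0.0179

For a triangular section with side slope z = 3.2: A = zy² = 3.2×0.878² = 2.467 m²; P = 2y√(1+z²) = 2×0.878×3.353 = 5.887 m.
Hydraulic radius R = A/P = 2.467/5.887 = 0.419 m.
Rearranging Manning's equation: n = (1/Q) A R^(2/3) S^(1/2) = (1/1.44) × 2.467 × 0.419^(2/3) × √0.00035 = 0.0179.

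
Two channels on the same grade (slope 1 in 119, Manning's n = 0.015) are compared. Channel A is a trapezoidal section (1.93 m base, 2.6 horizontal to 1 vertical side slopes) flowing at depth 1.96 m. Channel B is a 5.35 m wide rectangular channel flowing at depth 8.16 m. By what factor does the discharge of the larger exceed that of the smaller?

Channel A: With bottom width b = 1.93 m and side slope z = 2.6: A = (b + zy)y = (1.93 + 2.6×1.96)×1.96 = 13.77 m²; P = b + 2y√(1+z²) = 1.93 + 2×1.96×2.786 = 12.85 m. Hydraulic radius R = A/P = 13.77/12.85 = 1.072 m. Q_A = (1/0.015)·13.77·1.072^(2/3)·√0.008403 = 88.13 m³/s.
Channel B: Flow area A = b·y = 5.35 × 8.16 = 43.66 m². Wetted perimeter P = b + 2y = 5.35 + 2×8.16 = 21.67 m. Hydraulic radius R = A/P = 43.66/21.67 = 2.015 m. Q_B = (1/0.015)·43.66·2.015^(2/3)·√0.008403 = 425.6 m³/s.
The larger discharge is 425.6 m³/s and the smaller is 88.13 m³/s; the ratio is 4.83.

4.83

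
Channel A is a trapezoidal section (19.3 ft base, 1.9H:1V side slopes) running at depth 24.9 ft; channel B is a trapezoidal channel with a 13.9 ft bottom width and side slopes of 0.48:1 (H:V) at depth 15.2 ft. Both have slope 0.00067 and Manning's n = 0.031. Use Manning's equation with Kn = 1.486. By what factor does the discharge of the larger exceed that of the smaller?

Channel A: With bottom width b = 19.3 ft and side slope z = 1.9: A = (b + zy)y = (19.3 + 1.9×24.9)×24.9 = 1659 ft²; P = b + 2y√(1+z²) = 19.3 + 2×24.9×2.147 = 126.2 ft. Hydraulic radius R = A/P = 1659/126.2 = 13.14 ft. Q_A = (1.486/0.031)·1659·13.14^(2/3)·√0.00067 = 11460 ft³/s.
Channel B: With bottom width b = 13.9 ft and side slope z = 0.48: A = (b + zy)y = (13.9 + 0.48×15.2)×15.2 = 322.2 ft²; P = b + 2y√(1+z²) = 13.9 + 2×15.2×1.109 = 47.62 ft. Hydraulic radius R = A/P = 322.2/47.62 = 6.766 ft. Q_B = (1.486/0.031)·322.2·6.766^(2/3)·√0.00067 = 1430 ft³/s.
The larger discharge is 11460 ft³/s and the smaller is 1430 ft³/s; the ratio is 8.01.

8.01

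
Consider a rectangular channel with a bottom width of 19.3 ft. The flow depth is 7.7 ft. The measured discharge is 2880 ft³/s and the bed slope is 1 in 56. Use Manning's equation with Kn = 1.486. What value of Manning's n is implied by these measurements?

Flow area A = b·y = 19.3 × 7.7 = 148.6 ft². Wetted perimeter P = b + 2y = 19.3 + 2×7.7 = 34.7 ft.
Hydraulic radius R = A/P = 148.6/34.7 = 4.283 ft.
Rearranging Manning's equation: n = (1.486/Q) A R^(2/3) S^(1/2) = (1.486/2880) × 148.6 × 4.283^(2/3) × √0.01786 = 0.027.

n = 0.027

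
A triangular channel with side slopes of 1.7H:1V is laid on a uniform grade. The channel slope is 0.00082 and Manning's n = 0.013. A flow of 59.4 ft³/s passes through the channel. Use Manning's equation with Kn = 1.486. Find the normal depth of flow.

Manning's equation rearranged: A R^(2/3) = nQ / (1.486·√S) = 0.013 × 59.4 / (1.486 × √0.00082) = 18.15.
Try y = 2.06 ft: A R^(2/3) = 6.664 — short.
Try y = 3.55 ft: A R^(2/3) = 28.45 — over.
Try y = 3 ft: A R^(2/3) = 18.16 — ≈ 18.15.

y_n = 3 ft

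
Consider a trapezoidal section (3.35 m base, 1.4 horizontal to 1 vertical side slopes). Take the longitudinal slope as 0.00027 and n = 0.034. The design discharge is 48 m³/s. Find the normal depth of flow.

Manning's equation rearranged: A R^(2/3) = nQ / (1·√S) = 0.034 × 48 / (√0.00027) = 99.32.
Trying y = 6.28 m: A R^(2/3) = 160.5 — high.
Trying y = 3.77 m: A R^(2/3) = 51.51 — low.
Trying y = 5.08 m: A R^(2/3) = 99.24 — close enough.

y_n = 5.08 m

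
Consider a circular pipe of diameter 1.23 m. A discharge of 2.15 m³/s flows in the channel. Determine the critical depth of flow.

y_c = 0.802 m

At critical depth, Q² T / (g A³) = 1, i.e. A³/T = Q²/g = 2.15²/9.81 = 0.4712.
Trying y = 0.716 m: A³/T = 0.3048 — short.
Trying y = 1.03 m: A³/T = 1.322 — over.
Trying y = 0.802 m: A³/T = 0.4715 — close enough.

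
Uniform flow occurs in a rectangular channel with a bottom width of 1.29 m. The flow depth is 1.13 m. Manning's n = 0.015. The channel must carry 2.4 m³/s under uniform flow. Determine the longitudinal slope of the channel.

S = 0.002

Flow area A = b·y = 1.29 × 1.13 = 1.458 m². Wetted perimeter P = b + 2y = 1.29 + 2×1.13 = 3.55 m.
Hydraulic radius R = A/P = 1.458/3.55 = 0.4106 m.
From Manning's equation, S = [nQ / (1 A R^(2/3))]² = [0.015 × 2.4 / (1 × 1.458 × 0.4106^(2/3))]² = 0.002.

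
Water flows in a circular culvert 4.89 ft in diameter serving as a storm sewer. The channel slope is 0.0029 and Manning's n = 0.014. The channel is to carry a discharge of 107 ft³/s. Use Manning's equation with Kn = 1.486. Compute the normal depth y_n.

y_n = 3.53 ft

Manning's equation rearranged: A R^(2/3) = nQ / (1.486·√S) = 0.014 × 107 / (1.486 × √0.0029) = 18.72.
Trying y = 4.18 ft: A R^(2/3) = 22.22 — over.
Trying y = 3.53 ft: A R^(2/3) = 18.7 — close enough.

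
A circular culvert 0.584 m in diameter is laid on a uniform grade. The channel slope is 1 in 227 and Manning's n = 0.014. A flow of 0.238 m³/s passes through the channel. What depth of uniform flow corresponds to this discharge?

Manning's equation rearranged: A R^(2/3) = nQ / (1·√S) = 0.014 × 0.238 / (√0.004405) = 0.0502.
At y = 0.266 m: A R^(2/3) = 0.0316 — short.
At y = 0.44 m: A R^(2/3) = 0.06808 — over.
At y = 0.352 m: A R^(2/3) = 0.05025 — ≈ 0.0502.

y_n = 0.352 m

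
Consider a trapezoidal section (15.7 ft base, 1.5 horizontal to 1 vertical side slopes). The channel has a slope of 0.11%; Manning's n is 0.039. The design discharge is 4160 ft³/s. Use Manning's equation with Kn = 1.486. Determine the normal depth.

Manning's equation rearranged: A R^(2/3) = nQ / (1.486·√S) = 0.039 × 4160 / (1.486 × √0.0011) = 3292.
Try y = 20.6 ft: A R^(2/3) = 4652 — too large.
Try y = 14.1 ft: A R^(2/3) = 2045 — too small.
Try y = 17.6 ft: A R^(2/3) = 3291 — close enough.

y_n = 17.6 ft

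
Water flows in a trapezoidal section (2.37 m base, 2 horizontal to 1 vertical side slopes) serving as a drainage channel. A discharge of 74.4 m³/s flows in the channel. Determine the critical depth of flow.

At critical depth, Q² T / (g A³) = 1, i.e. A³/T = Q²/g = 74.4²/9.81 = 564.3.
At y = 2.95 m: A³/T = 1025 — high.
At y = 2.57 m: A³/T = 568.4 — matches.

y_c = 2.57 m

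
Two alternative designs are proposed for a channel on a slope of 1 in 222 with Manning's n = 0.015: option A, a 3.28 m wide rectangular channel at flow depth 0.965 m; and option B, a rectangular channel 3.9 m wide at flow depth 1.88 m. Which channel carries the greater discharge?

channel B

Channel A: Flow area A = b·y = 3.28 × 0.965 = 3.165 m². Wetted perimeter P = b + 2y = 3.28 + 2×0.965 = 5.21 m. Hydraulic radius R = A/P = 3.165/5.21 = 0.6075 m. Q_A = (1/0.015)·3.165·0.6075^(2/3)·√0.004505 = 10.16 m³/s.
Channel B: Flow area A = b·y = 3.9 × 1.88 = 7.332 m². Wetted perimeter P = b + 2y = 3.9 + 2×1.88 = 7.66 m. Hydraulic radius R = A/P = 7.332/7.66 = 0.9572 m. Q_B = (1/0.015)·7.332·0.9572^(2/3)·√0.004505 = 31.86 m³/s.
Q_A = 10.16 m³/s vs Q_B = 31.86 m³/s, so channel B carries more.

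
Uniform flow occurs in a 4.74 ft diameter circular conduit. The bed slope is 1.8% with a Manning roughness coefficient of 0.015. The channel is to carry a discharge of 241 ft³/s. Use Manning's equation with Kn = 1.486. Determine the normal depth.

Manning's equation rearranged: A R^(2/3) = nQ / (1.486·√S) = 0.015 × 241 / (1.486 × √0.018) = 18.13.
Try y = 3.89 ft: A R^(2/3) = 19.78 — high.
Try y = 2.74 ft: A R^(2/3) = 12.53 — low.
Try y = 3.57 ft: A R^(2/3) = 18.11 — close enough.

y_n = 3.57 ft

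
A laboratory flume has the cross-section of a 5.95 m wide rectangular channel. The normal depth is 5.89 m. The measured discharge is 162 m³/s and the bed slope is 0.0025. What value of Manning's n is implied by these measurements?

Flow area A = b·y = 5.95 × 5.89 = 35.05 m². Wetted perimeter P = b + 2y = 5.95 + 2×5.89 = 17.73 m.
Hydraulic radius R = A/P = 35.05/17.73 = 1.977 m.
Rearranging Manning's equation: n = (1/Q) A R^(2/3) S^(1/2) = (1/162) × 35.05 × 1.977^(2/3) × √0.0025 = 0.017.

n = 0.017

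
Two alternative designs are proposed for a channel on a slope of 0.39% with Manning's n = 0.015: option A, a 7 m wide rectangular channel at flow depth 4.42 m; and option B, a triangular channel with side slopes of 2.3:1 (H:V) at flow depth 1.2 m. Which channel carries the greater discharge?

channel A

Channel A: Flow area A = b·y = 7 × 4.42 = 30.94 m². Wetted perimeter P = b + 2y = 7 + 2×4.42 = 15.84 m. Hydraulic radius R = A/P = 30.94/15.84 = 1.953 m. Q_A = (1/0.015)·30.94·1.953^(2/3)·√0.0039 = 201.3 m³/s.
Channel B: For a triangular section with side slope z = 2.3: A = zy² = 2.3×1.2² = 3.312 m²; P = 2y√(1+z²) = 2×1.2×2.508 = 6.019 m. Hydraulic radius R = A/P = 3.312/6.019 = 0.5502 m. Q_B = (1/0.015)·3.312·0.5502^(2/3)·√0.0039 = 9.259 m³/s.
Q_A = 201.3 m³/s vs Q_B = 9.259 m³/s, so channel A carries more.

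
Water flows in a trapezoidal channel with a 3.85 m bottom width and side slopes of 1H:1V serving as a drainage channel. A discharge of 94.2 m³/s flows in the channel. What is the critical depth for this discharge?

At critical depth, Q² T / (g A³) = 1, i.e. A³/T = Q²/g = 94.2²/9.81 = 904.6.
Trying y = 2.67 m: A³/T = 574.1 — low.
Trying y = 3.3 m: A³/T = 1257 — high.
Trying y = 3.02 m: A³/T = 903 — close enough.

y_c = 3.02 m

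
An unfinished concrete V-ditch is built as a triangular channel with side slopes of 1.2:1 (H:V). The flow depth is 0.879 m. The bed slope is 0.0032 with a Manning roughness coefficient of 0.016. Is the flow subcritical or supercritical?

subcritical

For a triangular section with side slope z = 1.2: A = zy² = 1.2×0.879² = 0.9272 m²; P = 2y√(1+z²) = 2×0.879×1.562 = 2.746 m.
Hydraulic radius R = A/P = 0.9272/2.746 = 0.3376 m.
V = (1/n) R^(2/3) √S = (1/0.016) × 0.3376^(2/3) × √0.0032 = 1.714 m/s. Hydraulic depth D_h = A/T = 0.9272/2.11 = 0.4395 m.
Froude number Fr = V/√(g·D_h) = 1.714/√(9.81×0.4395) = 0.826, which is less than 1, so the flow is subcritical.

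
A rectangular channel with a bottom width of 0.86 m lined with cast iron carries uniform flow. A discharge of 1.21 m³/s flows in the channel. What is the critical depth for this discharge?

For a rectangular channel, critical depth y_c = (q²/g)^(1/3) where q = Q/b = 1.21/0.86 = 1.407 m²/s.
So y_c = (1.407²/9.81)^(1/3) = 0.587 m.

y_c = 0.587 m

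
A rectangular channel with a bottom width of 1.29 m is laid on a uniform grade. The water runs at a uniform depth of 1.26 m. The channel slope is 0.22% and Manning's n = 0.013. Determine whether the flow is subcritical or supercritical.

Flow area A = b·y = 1.29 × 1.26 = 1.625 m². Wetted perimeter P = b + 2y = 1.29 + 2×1.26 = 3.81 m.
Hydraulic radius R = A/P = 1.625/3.81 = 0.4266 m.
V = (1/n) R^(2/3) √S = (1/0.013) × 0.4266^(2/3) × √0.0022 = 2.045 m/s. Hydraulic depth D_h = A/T = 1.625/1.29 = 1.26 m.
Froude number Fr = V/√(g·D_h) = 2.045/√(9.81×1.26) = 0.582, which is less than 1, so the flow is subcritical.

subcritical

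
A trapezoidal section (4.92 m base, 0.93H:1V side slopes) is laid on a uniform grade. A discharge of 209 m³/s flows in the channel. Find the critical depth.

y_c = 4.32 m

At critical depth, Q² T / (g A³) = 1, i.e. A³/T = Q²/g = 209²/9.81 = 4453.
Try y = 5.28 m: A³/T = 9486 — over.
Try y = 3.87 m: A³/T = 2957 — short.
Try y = 4.32 m: A³/T = 4443 — close enough.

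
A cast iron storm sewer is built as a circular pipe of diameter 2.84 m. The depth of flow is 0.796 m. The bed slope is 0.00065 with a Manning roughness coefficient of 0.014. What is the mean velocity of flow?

For a circular section of diameter D = 2.84 m at depth y = 0.796 m, the central angle is θ = 2 arccos(1 − 2y/D) = 2.232 rad. Then A = (D²/8)(θ − sin θ) = 1.454 m² and P = Dθ/2 = 3.169 m.
Hydraulic radius R = A/P = 1.454/3.169 = 0.4588 m.
From Manning's equation, V = (1/n) R^(2/3) S^(1/2) = (1/0.014) × 0.4588^(2/3) × 0.00065^(1/2) = 1.08 m/s.

V = 1.08 m/s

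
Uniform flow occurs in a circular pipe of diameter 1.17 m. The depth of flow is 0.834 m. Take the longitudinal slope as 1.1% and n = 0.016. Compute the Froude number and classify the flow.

For a circular section of diameter D = 1.17 m at depth y = 0.834 m, the central angle is θ = 2 arccos(1 − 2y/D) = 4.021 rad. Then A = (D²/8)(θ − sin θ) = 0.8198 m² and P = Dθ/2 = 2.352 m.
Hydraulic radius R = A/P = 0.8198/2.352 = 0.3485 m.
V = (1/n) R^(2/3) √S = (1/0.016) × 0.3485^(2/3) × √0.011 = 3.246 m/s. Hydraulic depth D_h = A/T = 0.8198/1.059 = 0.7744 m.
Froude number Fr = V/√(g·D_h) = 3.246/√(9.81×0.7744) = 1.18, which is greater than 1, so the flow is supercritical.

supercritical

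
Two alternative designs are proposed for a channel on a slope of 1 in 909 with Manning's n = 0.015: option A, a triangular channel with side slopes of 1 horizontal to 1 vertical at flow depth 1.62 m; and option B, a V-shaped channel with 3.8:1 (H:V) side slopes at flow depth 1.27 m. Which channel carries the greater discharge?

channel B

Channel A: For a triangular section with side slope z = 1: A = zy² = 1×1.62² = 2.624 m²; P = 2y√(1+z²) = 2×1.62×1.414 = 4.582 m. Hydraulic radius R = A/P = 2.624/4.582 = 0.5728 m. Q_A = (1/0.015)·2.624·0.5728^(2/3)·√0.0011 = 4.002 m³/s.
Channel B: For a triangular section with side slope z = 3.8: A = zy² = 3.8×1.27² = 6.129 m²; P = 2y√(1+z²) = 2×1.27×3.929 = 9.981 m. Hydraulic radius R = A/P = 6.129/9.981 = 0.6141 m. Q_B = (1/0.015)·6.129·0.6141^(2/3)·√0.0011 = 9.791 m³/s.
Q_A = 4.002 m³/s vs Q_B = 9.791 m³/s, so channel B carries more.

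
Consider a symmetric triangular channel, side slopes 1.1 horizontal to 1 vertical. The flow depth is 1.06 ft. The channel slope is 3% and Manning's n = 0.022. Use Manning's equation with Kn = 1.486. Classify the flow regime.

For a triangular section with side slope z = 1.1: A = zy² = 1.1×1.06² = 1.236 ft²; P = 2y√(1+z²) = 2×1.06×1.487 = 3.152 ft.
Hydraulic radius R = A/P = 1.236/3.152 = 0.3922 ft.
V = (1.486/n) R^(2/3) √S = (1.486/0.022) × 0.3922^(2/3) × √0.03 = 6.268 ft/s. Hydraulic depth D_h = A/T = 1.236/2.332 = 0.53 ft.
Froude number Fr = V/√(g·D_h) = 6.268/√(32.2×0.53) = 1.52, which is greater than 1, so the flow is supercritical.

supercritical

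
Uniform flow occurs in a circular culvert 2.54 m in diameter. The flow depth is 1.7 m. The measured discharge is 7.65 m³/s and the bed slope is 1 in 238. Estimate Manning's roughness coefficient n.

For a circular section of diameter D = 2.54 m at depth y = 1.7 m, the central angle is θ = 2 arccos(1 − 2y/D) = 3.832 rad. Then A = (D²/8)(θ − sin θ) = 3.604 m² and P = Dθ/2 = 4.867 m.
Hydraulic radius R = A/P = 3.604/4.867 = 0.7406 m.
Rearranging Manning's equation: n = (1/Q) A R^(2/3) S^(1/2) = (1/7.65) × 3.604 × 0.7406^(2/3) × √0.004202 = 0.025.

n = 0.025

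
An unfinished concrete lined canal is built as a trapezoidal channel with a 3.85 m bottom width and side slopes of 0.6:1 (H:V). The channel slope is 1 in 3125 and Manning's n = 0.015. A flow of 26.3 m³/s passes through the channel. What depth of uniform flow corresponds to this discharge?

y_n = 2.94 m

Manning's equation rearranged: A R^(2/3) = nQ / (1·√S) = 0.015 × 26.3 / (√0.00032) = 22.05.
Trying y = 3.49 m: A R^(2/3) = 29.9 — high.
Trying y = 2.09 m: A R^(2/3) = 12.2 — low.
Trying y = 2.94 m: A R^(2/3) = 22.02 — ≈ 22.05.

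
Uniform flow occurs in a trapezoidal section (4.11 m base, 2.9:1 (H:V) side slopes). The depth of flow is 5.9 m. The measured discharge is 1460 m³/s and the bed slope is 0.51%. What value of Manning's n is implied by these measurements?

n = 0.013

With bottom width b = 4.11 m and side slope z = 2.9: A = (b + zy)y = (4.11 + 2.9×5.9)×5.9 = 125.2 m²; P = b + 2y√(1+z²) = 4.11 + 2×5.9×3.068 = 40.31 m.
Hydraulic radius R = A/P = 125.2/40.31 = 3.106 m.
Rearranging Manning's equation: n = (1/Q) A R^(2/3) S^(1/2) = (1/1460) × 125.2 × 3.106^(2/3) × √0.0051 = 0.013.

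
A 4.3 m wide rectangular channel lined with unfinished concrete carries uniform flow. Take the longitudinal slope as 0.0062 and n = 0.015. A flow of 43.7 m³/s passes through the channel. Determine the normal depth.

y_n = 1.92 m

Manning's equation rearranged: A R^(2/3) = nQ / (1·√S) = 0.015 × 43.7 / (√0.0062) = 8.325.
Trying y = 1.4 m: A R^(2/3) = 5.393 — too small.
Trying y = 2.37 m: A R^(2/3) = 11.04 — too large.
Trying y = 1.92 m: A R^(2/3) = 8.334 — matches.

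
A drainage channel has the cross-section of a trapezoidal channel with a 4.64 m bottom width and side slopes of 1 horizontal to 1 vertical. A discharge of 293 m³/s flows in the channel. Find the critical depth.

y_c = 5.18 m

At critical depth, Q² T / (g A³) = 1, i.e. A³/T = Q²/g = 293²/9.81 = 8751.
Trying y = 5.71 m: A³/T = 12850 — too large.
Trying y = 4.02 m: A³/T = 3327 — too small.
Trying y = 5.18 m: A³/T = 8775 — close enough.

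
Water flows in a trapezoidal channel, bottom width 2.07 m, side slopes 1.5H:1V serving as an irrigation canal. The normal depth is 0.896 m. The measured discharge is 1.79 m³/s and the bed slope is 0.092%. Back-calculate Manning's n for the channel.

n = 0.0359

With bottom width b = 2.07 m and side slope z = 1.5: A = (b + zy)y = (2.07 + 1.5×0.896)×0.896 = 3.059 m²; P = b + 2y√(1+z²) = 2.07 + 2×0.896×1.803 = 5.301 m.
Hydraulic radius R = A/P = 3.059/5.301 = 0.5771 m.
Rearranging Manning's equation: n = (1/Q) A R^(2/3) S^(1/2) = (1/1.79) × 3.059 × 0.5771^(2/3) × √0.00092 = 0.0359.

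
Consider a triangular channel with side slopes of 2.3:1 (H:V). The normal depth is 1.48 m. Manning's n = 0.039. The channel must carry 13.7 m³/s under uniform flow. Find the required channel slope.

For a triangular section with side slope z = 2.3: A = zy² = 2.3×1.48² = 5.038 m²; P = 2y√(1+z²) = 2×1.48×2.508 = 7.424 m.
Hydraulic radius R = A/P = 5.038/7.424 = 0.6786 m.
From Manning's equation, S = [nQ / (1 A R^(2/3))]² = [0.039 × 13.7 / (1 × 5.038 × 0.6786^(2/3))]² = 0.0189.

S = 0.0189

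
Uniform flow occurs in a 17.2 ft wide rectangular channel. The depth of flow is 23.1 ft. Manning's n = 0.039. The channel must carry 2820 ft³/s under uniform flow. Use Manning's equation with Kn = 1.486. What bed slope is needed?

S = 0.003

Flow area A = b·y = 17.2 × 23.1 = 397.3 ft². Wetted perimeter P = b + 2y = 17.2 + 2×23.1 = 63.4 ft.
Hydraulic radius R = A/P = 397.3/63.4 = 6.267 ft.
From Manning's equation, S = [nQ / (1.486 A R^(2/3))]² = [0.039 × 2820 / (1.486 × 397.3 × 6.267^(2/3))]² = 0.003.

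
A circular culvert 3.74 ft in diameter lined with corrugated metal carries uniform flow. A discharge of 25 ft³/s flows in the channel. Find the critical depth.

y_c = 1.51 ft

At critical depth, Q² T / (g A³) = 1, i.e. A³/T = Q²/g = 25²/32.2 = 19.41.
Trying y = 1.06 ft: A³/T = 4.984 — low.
Trying y = 1.84 ft: A³/T = 41.66 — high.
Trying y = 1.51 ft: A³/T = 19.54 — ≈ 19.41.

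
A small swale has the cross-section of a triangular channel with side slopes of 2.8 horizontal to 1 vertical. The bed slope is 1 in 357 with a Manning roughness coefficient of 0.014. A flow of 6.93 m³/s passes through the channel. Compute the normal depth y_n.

y_n = 1.03 m

Manning's equation rearranged: A R^(2/3) = nQ / (1·√S) = 0.014 × 6.93 / (√0.002801) = 1.833.
Trying y = 1.23 m: A R^(2/3) = 2.943 — high.
Trying y = 0.911 m: A R^(2/3) = 1.322 — low.
Trying y = 1.03 m: A R^(2/3) = 1.834 — matches.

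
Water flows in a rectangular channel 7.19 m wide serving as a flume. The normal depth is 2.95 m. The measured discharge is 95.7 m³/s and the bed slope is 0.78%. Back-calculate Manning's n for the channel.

n = 0.027

Flow area A = b·y = 7.19 × 2.95 = 21.21 m². Wetted perimeter P = b + 2y = 7.19 + 2×2.95 = 13.09 m.
Hydraulic radius R = A/P = 21.21/13.09 = 1.62 m.
Rearranging Manning's equation: n = (1/Q) A R^(2/3) S^(1/2) = (1/95.7) × 21.21 × 1.62^(2/3) × √0.0078 = 0.027.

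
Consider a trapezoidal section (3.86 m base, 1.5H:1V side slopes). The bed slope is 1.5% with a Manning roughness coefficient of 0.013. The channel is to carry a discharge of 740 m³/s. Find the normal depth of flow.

y_n = 4.34 m

Manning's equation rearranged: A R^(2/3) = nQ / (1·√S) = 0.013 × 740 / (√0.015) = 78.55.
Trying y = 5.39 m: A R^(2/3) = 126.8 — over.
Trying y = 2.99 m: A R^(2/3) = 35.6 — short.
Trying y = 4.34 m: A R^(2/3) = 78.58 — ≈ 78.55.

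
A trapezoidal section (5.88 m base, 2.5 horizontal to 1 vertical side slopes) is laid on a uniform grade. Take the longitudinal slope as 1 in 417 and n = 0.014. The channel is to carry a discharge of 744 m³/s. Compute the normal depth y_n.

Manning's equation rearranged: A R^(2/3) = nQ / (1·√S) = 0.014 × 744 / (√0.002398) = 212.7.
Try y = 4.23 m: A R^(2/3) = 125.8 — too small.
Try y = 5.35 m: A R^(2/3) = 212.8 — matches.

y_n = 5.35 m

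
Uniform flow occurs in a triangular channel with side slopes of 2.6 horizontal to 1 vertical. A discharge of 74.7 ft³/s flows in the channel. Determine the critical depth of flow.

y_c = 2.2 ft

At critical depth, Q² T / (g A³) = 1, i.e. A³/T = Q²/g = 74.7²/32.2 = 173.3.
At y = 1.72 ft: A³/T = 50.88 — low.
At y = 2.66 ft: A³/T = 450.1 — high.
At y = 2.2 ft: A³/T = 174.2 — matches.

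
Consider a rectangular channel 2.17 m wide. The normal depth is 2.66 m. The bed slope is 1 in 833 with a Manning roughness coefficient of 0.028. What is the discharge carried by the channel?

Q = 6 m³/s

Flow area A = b·y = 2.17 × 2.66 = 5.772 m². Wetted perimeter P = b + 2y = 2.17 + 2×2.66 = 7.49 m.
Hydraulic radius R = A/P = 5.772/7.49 = 0.7707 m.
Manning's equation: Q = (1/n) A R^(2/3) S^(1/2) = (1/0.028) × 5.772 × 0.7707^(2/3) × 0.0012^(1/2) = 6 m³/s.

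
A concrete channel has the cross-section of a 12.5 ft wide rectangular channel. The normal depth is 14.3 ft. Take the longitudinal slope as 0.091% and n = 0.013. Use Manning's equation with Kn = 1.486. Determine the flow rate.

Q = 1640 ft³/s

Flow area A = b·y = 12.5 × 14.3 = 178.8 ft². Wetted perimeter P = b + 2y = 12.5 + 2×14.3 = 41.1 ft.
Hydraulic radius R = A/P = 178.8/41.1 = 4.349 ft.
Manning's equation: Q = (1.486/n) A R^(2/3) S^(1/2) = (1.486/0.013) × 178.8 × 4.349^(2/3) × 0.00091^(1/2) = 1640 ft³/s.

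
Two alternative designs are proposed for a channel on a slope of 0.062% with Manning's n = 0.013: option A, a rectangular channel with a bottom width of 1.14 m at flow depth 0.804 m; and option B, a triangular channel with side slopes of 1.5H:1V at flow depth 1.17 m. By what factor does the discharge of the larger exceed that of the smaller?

Channel A: Flow area A = b·y = 1.14 × 0.804 = 0.9166 m². Wetted perimeter P = b + 2y = 1.14 + 2×0.804 = 2.748 m. Hydraulic radius R = A/P = 0.9166/2.748 = 0.3335 m. Q_A = (1/0.013)·0.9166·0.3335^(2/3)·√0.00062 = 0.8443 m³/s.
Channel B: For a triangular section with side slope z = 1.5: A = zy² = 1.5×1.17² = 2.053 m²; P = 2y√(1+z²) = 2×1.17×1.803 = 4.218 m. Hydraulic radius R = A/P = 2.053/4.218 = 0.4867 m. Q_B = (1/0.013)·2.053·0.4867^(2/3)·√0.00062 = 2.434 m³/s.
The larger discharge is 2.434 m³/s and the smaller is 0.8443 m³/s; the ratio is 2.88.

2.88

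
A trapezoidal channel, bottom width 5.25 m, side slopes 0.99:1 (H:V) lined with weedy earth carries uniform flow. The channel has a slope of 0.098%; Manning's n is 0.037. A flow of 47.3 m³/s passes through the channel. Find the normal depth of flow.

y_n = 3.76 m

Manning's equation rearranged: A R^(2/3) = nQ / (1·√S) = 0.037 × 47.3 / (√0.00098) = 55.9.
Try y = 3.16 m: A R^(2/3) = 40.21 — low.
Try y = 3.76 m: A R^(2/3) = 55.86 — matches.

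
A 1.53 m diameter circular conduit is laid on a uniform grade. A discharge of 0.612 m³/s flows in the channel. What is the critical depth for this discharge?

y_c = 0.391 m

At critical depth, Q² T / (g A³) = 1, i.e. A³/T = Q²/g = 0.612²/9.81 = 0.03818.
Try y = 0.474 m: A³/T = 0.08064 — high.
Try y = 0.391 m: A³/T = 0.03818 — matches.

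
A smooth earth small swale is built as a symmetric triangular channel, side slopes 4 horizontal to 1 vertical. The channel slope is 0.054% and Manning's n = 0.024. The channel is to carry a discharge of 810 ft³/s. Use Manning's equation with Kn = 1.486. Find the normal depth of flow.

Manning's equation rearranged: A R^(2/3) = nQ / (1.486·√S) = 0.024 × 810 / (1.486 × √0.00054) = 563.
Try y = 9.73 ft: A R^(2/3) = 1066 — over.
Try y = 5.49 ft: A R^(2/3) = 231.6 — short.
Try y = 7.66 ft: A R^(2/3) = 563 — ≈ 563.

y_n = 7.66 ft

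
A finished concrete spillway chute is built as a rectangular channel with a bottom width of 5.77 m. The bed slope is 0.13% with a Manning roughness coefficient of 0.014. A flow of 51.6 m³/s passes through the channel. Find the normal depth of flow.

y_n = 2.76 m

Manning's equation rearranged: A R^(2/3) = nQ / (1·√S) = 0.014 × 51.6 / (√0.0013) = 20.04.
Trying y = 2.28 m: A R^(2/3) = 15.46 — short.
Trying y = 3.48 m: A R^(2/3) = 27.21 — over.
Trying y = 2.76 m: A R^(2/3) = 20.03 — ≈ 20.04.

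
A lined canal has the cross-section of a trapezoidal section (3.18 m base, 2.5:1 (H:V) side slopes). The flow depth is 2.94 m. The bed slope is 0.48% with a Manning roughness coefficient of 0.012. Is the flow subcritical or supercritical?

supercritical

With bottom width b = 3.18 m and side slope z = 2.5: A = (b + zy)y = (3.18 + 2.5×2.94)×2.94 = 30.96 m²; P = b + 2y√(1+z²) = 3.18 + 2×2.94×2.693 = 19.01 m.
Hydraulic radius R = A/P = 30.96/19.01 = 1.628 m.
V = (1/n) R^(2/3) √S = (1/0.012) × 1.628^(2/3) × √0.0048 = 7.991 m/s. Hydraulic depth D_h = A/T = 30.96/17.88 = 1.731 m.
Froude number Fr = V/√(g·D_h) = 7.991/√(9.81×1.731) = 1.94, which is greater than 1, so the flow is supercritical.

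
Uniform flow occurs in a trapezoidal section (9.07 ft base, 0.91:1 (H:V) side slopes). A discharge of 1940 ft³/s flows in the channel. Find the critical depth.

y_c = 8.46 ft

At critical depth, Q² T / (g A³) = 1, i.e. A³/T = Q²/g = 1940²/32.2 = 116900.
At y = 9.66 ft: A³/T = 192700 — over.
At y = 6.69 ft: A³/T = 49080 — short.
At y = 8.46 ft: A³/T = 116700 — matches.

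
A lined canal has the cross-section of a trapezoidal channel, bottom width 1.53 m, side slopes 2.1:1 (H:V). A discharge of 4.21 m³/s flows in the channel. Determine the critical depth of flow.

At critical depth, Q² T / (g A³) = 1, i.e. A³/T = Q²/g = 4.21²/9.81 = 1.807.
Trying y = 0.557 m: A³/T = 0.8788 — short.
Trying y = 0.864 m: A³/T = 4.677 — over.
Trying y = 0.675 m: A³/T = 1.804 — close enough.

y_c = 0.675 m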